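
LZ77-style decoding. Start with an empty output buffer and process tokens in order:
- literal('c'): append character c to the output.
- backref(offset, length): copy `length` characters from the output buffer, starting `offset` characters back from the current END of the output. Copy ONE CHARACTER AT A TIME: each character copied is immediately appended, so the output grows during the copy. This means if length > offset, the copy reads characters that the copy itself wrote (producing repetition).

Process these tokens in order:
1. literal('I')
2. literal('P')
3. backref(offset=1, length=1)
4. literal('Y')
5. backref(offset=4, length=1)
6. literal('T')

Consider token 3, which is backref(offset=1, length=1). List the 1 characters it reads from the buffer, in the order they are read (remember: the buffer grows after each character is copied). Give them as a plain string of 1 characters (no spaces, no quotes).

Token 1: literal('I'). Output: "I"
Token 2: literal('P'). Output: "IP"
Token 3: backref(off=1, len=1). Buffer before: "IP" (len 2)
  byte 1: read out[1]='P', append. Buffer now: "IPP"

Answer: P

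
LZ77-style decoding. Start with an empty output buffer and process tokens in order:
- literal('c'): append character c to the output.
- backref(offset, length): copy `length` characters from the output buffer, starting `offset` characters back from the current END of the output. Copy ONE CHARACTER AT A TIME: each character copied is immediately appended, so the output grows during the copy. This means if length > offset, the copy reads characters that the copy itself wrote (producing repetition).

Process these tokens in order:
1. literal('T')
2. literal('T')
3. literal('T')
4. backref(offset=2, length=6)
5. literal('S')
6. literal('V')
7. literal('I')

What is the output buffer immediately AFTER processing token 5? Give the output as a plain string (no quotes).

Answer: TTTTTTTTTS

Derivation:
Token 1: literal('T'). Output: "T"
Token 2: literal('T'). Output: "TT"
Token 3: literal('T'). Output: "TTT"
Token 4: backref(off=2, len=6) (overlapping!). Copied 'TTTTTT' from pos 1. Output: "TTTTTTTTT"
Token 5: literal('S'). Output: "TTTTTTTTTS"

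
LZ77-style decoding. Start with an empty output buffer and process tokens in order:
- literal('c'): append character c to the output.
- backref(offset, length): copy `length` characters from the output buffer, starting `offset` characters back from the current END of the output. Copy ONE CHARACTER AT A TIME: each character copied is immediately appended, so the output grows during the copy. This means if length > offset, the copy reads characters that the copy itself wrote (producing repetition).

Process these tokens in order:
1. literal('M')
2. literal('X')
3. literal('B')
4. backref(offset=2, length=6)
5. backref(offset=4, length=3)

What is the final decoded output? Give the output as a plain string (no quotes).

Token 1: literal('M'). Output: "M"
Token 2: literal('X'). Output: "MX"
Token 3: literal('B'). Output: "MXB"
Token 4: backref(off=2, len=6) (overlapping!). Copied 'XBXBXB' from pos 1. Output: "MXBXBXBXB"
Token 5: backref(off=4, len=3). Copied 'XBX' from pos 5. Output: "MXBXBXBXBXBX"

Answer: MXBXBXBXBXBX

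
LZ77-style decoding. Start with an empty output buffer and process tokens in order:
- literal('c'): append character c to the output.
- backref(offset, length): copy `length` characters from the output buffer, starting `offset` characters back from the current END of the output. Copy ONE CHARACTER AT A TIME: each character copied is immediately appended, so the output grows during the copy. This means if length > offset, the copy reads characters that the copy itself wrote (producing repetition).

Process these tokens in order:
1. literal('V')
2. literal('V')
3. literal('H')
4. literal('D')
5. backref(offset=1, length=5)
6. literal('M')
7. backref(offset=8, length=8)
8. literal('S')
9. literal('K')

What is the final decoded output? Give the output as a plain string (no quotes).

Token 1: literal('V'). Output: "V"
Token 2: literal('V'). Output: "VV"
Token 3: literal('H'). Output: "VVH"
Token 4: literal('D'). Output: "VVHD"
Token 5: backref(off=1, len=5) (overlapping!). Copied 'DDDDD' from pos 3. Output: "VVHDDDDDD"
Token 6: literal('M'). Output: "VVHDDDDDDM"
Token 7: backref(off=8, len=8). Copied 'HDDDDDDM' from pos 2. Output: "VVHDDDDDDMHDDDDDDM"
Token 8: literal('S'). Output: "VVHDDDDDDMHDDDDDDMS"
Token 9: literal('K'). Output: "VVHDDDDDDMHDDDDDDMSK"

Answer: VVHDDDDDDMHDDDDDDMSK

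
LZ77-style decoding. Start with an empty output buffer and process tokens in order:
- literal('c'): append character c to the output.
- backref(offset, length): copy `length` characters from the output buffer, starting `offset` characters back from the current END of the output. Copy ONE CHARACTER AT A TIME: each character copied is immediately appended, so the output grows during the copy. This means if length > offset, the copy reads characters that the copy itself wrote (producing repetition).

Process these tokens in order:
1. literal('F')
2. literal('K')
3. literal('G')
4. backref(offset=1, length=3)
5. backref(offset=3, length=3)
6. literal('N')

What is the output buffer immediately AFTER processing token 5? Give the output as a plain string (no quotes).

Answer: FKGGGGGGG

Derivation:
Token 1: literal('F'). Output: "F"
Token 2: literal('K'). Output: "FK"
Token 3: literal('G'). Output: "FKG"
Token 4: backref(off=1, len=3) (overlapping!). Copied 'GGG' from pos 2. Output: "FKGGGG"
Token 5: backref(off=3, len=3). Copied 'GGG' from pos 3. Output: "FKGGGGGGG"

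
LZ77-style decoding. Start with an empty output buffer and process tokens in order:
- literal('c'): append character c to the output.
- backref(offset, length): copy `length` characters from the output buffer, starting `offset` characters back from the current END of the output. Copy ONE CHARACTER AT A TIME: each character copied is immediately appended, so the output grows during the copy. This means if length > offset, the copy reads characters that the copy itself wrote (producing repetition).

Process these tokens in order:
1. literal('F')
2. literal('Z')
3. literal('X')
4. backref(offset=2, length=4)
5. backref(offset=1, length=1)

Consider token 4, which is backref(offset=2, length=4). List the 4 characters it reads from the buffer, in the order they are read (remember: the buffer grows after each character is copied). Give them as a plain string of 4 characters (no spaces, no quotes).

Answer: ZXZX

Derivation:
Token 1: literal('F'). Output: "F"
Token 2: literal('Z'). Output: "FZ"
Token 3: literal('X'). Output: "FZX"
Token 4: backref(off=2, len=4). Buffer before: "FZX" (len 3)
  byte 1: read out[1]='Z', append. Buffer now: "FZXZ"
  byte 2: read out[2]='X', append. Buffer now: "FZXZX"
  byte 3: read out[3]='Z', append. Buffer now: "FZXZXZ"
  byte 4: read out[4]='X', append. Buffer now: "FZXZXZX"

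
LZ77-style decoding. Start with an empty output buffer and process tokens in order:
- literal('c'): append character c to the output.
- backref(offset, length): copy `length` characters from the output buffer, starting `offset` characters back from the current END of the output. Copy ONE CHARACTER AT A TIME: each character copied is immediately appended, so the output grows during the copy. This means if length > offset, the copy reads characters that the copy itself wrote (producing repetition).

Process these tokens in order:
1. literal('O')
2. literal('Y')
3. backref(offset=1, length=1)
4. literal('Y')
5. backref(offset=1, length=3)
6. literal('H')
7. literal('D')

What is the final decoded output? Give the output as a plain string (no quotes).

Answer: OYYYYYYHD

Derivation:
Token 1: literal('O'). Output: "O"
Token 2: literal('Y'). Output: "OY"
Token 3: backref(off=1, len=1). Copied 'Y' from pos 1. Output: "OYY"
Token 4: literal('Y'). Output: "OYYY"
Token 5: backref(off=1, len=3) (overlapping!). Copied 'YYY' from pos 3. Output: "OYYYYYY"
Token 6: literal('H'). Output: "OYYYYYYH"
Token 7: literal('D'). Output: "OYYYYYYHD"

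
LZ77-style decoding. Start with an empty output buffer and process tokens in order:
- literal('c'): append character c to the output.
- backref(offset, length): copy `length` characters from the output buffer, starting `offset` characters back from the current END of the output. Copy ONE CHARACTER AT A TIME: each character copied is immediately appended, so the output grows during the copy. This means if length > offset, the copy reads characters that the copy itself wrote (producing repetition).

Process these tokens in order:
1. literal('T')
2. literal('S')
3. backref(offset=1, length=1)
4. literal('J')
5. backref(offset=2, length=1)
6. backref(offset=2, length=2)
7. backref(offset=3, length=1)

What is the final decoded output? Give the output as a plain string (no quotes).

Token 1: literal('T'). Output: "T"
Token 2: literal('S'). Output: "TS"
Token 3: backref(off=1, len=1). Copied 'S' from pos 1. Output: "TSS"
Token 4: literal('J'). Output: "TSSJ"
Token 5: backref(off=2, len=1). Copied 'S' from pos 2. Output: "TSSJS"
Token 6: backref(off=2, len=2). Copied 'JS' from pos 3. Output: "TSSJSJS"
Token 7: backref(off=3, len=1). Copied 'S' from pos 4. Output: "TSSJSJSS"

Answer: TSSJSJSS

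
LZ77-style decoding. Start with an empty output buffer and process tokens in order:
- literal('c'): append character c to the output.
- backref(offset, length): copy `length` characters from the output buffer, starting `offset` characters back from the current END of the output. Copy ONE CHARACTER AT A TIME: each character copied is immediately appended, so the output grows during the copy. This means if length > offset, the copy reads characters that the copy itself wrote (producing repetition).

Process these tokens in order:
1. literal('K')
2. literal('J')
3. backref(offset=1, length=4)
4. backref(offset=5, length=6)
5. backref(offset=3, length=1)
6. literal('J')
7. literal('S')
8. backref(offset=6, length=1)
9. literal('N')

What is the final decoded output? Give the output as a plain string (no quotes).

Token 1: literal('K'). Output: "K"
Token 2: literal('J'). Output: "KJ"
Token 3: backref(off=1, len=4) (overlapping!). Copied 'JJJJ' from pos 1. Output: "KJJJJJ"
Token 4: backref(off=5, len=6) (overlapping!). Copied 'JJJJJJ' from pos 1. Output: "KJJJJJJJJJJJ"
Token 5: backref(off=3, len=1). Copied 'J' from pos 9. Output: "KJJJJJJJJJJJJ"
Token 6: literal('J'). Output: "KJJJJJJJJJJJJJ"
Token 7: literal('S'). Output: "KJJJJJJJJJJJJJS"
Token 8: backref(off=6, len=1). Copied 'J' from pos 9. Output: "KJJJJJJJJJJJJJSJ"
Token 9: literal('N'). Output: "KJJJJJJJJJJJJJSJN"

Answer: KJJJJJJJJJJJJJSJN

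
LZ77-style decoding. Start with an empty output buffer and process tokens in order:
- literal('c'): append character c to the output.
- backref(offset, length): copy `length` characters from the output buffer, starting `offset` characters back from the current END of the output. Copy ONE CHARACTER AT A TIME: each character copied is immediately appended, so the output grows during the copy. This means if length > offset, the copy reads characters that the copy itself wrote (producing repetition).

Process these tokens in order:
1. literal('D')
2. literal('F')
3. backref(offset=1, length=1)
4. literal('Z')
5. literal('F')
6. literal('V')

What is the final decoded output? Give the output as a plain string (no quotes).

Token 1: literal('D'). Output: "D"
Token 2: literal('F'). Output: "DF"
Token 3: backref(off=1, len=1). Copied 'F' from pos 1. Output: "DFF"
Token 4: literal('Z'). Output: "DFFZ"
Token 5: literal('F'). Output: "DFFZF"
Token 6: literal('V'). Output: "DFFZFV"

Answer: DFFZFV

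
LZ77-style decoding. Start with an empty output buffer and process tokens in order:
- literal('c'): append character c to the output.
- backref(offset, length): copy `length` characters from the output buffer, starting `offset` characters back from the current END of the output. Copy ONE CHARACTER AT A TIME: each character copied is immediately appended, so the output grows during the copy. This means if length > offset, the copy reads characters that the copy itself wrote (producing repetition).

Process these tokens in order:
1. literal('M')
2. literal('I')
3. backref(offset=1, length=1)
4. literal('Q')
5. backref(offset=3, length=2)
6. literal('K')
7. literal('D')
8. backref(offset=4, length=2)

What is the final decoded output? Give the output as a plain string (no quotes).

Answer: MIIQIIKDII

Derivation:
Token 1: literal('M'). Output: "M"
Token 2: literal('I'). Output: "MI"
Token 3: backref(off=1, len=1). Copied 'I' from pos 1. Output: "MII"
Token 4: literal('Q'). Output: "MIIQ"
Token 5: backref(off=3, len=2). Copied 'II' from pos 1. Output: "MIIQII"
Token 6: literal('K'). Output: "MIIQIIK"
Token 7: literal('D'). Output: "MIIQIIKD"
Token 8: backref(off=4, len=2). Copied 'II' from pos 4. Output: "MIIQIIKDII"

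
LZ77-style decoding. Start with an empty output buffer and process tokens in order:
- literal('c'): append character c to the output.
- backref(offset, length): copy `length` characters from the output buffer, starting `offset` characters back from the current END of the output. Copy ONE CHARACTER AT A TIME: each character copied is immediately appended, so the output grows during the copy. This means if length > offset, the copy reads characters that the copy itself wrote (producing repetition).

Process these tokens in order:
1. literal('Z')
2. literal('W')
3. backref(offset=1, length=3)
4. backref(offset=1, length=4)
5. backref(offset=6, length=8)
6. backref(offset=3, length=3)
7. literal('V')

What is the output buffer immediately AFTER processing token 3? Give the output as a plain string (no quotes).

Answer: ZWWWW

Derivation:
Token 1: literal('Z'). Output: "Z"
Token 2: literal('W'). Output: "ZW"
Token 3: backref(off=1, len=3) (overlapping!). Copied 'WWW' from pos 1. Output: "ZWWWW"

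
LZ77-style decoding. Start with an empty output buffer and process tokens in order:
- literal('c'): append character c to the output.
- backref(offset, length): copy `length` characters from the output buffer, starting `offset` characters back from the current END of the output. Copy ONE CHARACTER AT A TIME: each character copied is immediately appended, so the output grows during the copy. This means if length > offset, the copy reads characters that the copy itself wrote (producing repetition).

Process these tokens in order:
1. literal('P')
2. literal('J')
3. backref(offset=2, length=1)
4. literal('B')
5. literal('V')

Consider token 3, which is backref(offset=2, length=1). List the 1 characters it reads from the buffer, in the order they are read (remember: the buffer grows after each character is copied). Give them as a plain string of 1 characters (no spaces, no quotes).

Answer: P

Derivation:
Token 1: literal('P'). Output: "P"
Token 2: literal('J'). Output: "PJ"
Token 3: backref(off=2, len=1). Buffer before: "PJ" (len 2)
  byte 1: read out[0]='P', append. Buffer now: "PJP"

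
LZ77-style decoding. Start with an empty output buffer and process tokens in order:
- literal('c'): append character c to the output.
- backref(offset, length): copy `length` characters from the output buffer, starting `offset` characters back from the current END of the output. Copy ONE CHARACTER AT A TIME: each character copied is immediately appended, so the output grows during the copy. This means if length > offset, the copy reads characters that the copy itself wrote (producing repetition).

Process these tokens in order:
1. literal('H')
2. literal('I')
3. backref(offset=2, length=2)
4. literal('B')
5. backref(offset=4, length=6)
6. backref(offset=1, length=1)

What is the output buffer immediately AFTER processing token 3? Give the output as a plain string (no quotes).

Token 1: literal('H'). Output: "H"
Token 2: literal('I'). Output: "HI"
Token 3: backref(off=2, len=2). Copied 'HI' from pos 0. Output: "HIHI"

Answer: HIHI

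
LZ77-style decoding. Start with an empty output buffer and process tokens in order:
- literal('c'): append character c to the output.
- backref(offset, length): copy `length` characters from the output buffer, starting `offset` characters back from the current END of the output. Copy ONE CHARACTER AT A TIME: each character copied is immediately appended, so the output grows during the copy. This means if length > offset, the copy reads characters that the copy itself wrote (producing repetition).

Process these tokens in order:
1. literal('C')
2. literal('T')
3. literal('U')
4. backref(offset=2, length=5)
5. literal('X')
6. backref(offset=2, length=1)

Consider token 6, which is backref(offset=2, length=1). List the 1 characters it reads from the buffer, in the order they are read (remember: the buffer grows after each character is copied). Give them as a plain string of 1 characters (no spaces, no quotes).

Answer: T

Derivation:
Token 1: literal('C'). Output: "C"
Token 2: literal('T'). Output: "CT"
Token 3: literal('U'). Output: "CTU"
Token 4: backref(off=2, len=5) (overlapping!). Copied 'TUTUT' from pos 1. Output: "CTUTUTUT"
Token 5: literal('X'). Output: "CTUTUTUTX"
Token 6: backref(off=2, len=1). Buffer before: "CTUTUTUTX" (len 9)
  byte 1: read out[7]='T', append. Buffer now: "CTUTUTUTXT"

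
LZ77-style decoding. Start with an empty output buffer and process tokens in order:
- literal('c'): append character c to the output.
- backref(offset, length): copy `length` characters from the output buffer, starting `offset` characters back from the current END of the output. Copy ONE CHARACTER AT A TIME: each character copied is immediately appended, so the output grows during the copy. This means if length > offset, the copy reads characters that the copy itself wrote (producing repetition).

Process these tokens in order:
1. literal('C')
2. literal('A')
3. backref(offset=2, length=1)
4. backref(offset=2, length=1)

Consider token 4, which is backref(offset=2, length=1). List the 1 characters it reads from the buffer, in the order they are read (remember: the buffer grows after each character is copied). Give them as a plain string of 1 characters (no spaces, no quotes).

Answer: A

Derivation:
Token 1: literal('C'). Output: "C"
Token 2: literal('A'). Output: "CA"
Token 3: backref(off=2, len=1). Copied 'C' from pos 0. Output: "CAC"
Token 4: backref(off=2, len=1). Buffer before: "CAC" (len 3)
  byte 1: read out[1]='A', append. Buffer now: "CACA"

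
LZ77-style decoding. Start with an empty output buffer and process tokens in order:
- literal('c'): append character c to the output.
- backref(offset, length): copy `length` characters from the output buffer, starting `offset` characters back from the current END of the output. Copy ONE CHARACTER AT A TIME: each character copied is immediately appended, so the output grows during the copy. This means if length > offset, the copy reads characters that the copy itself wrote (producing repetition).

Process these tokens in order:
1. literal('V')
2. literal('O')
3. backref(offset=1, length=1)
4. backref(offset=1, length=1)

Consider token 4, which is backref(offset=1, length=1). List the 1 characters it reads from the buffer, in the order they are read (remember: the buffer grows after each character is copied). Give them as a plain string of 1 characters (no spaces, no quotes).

Token 1: literal('V'). Output: "V"
Token 2: literal('O'). Output: "VO"
Token 3: backref(off=1, len=1). Copied 'O' from pos 1. Output: "VOO"
Token 4: backref(off=1, len=1). Buffer before: "VOO" (len 3)
  byte 1: read out[2]='O', append. Buffer now: "VOOO"

Answer: O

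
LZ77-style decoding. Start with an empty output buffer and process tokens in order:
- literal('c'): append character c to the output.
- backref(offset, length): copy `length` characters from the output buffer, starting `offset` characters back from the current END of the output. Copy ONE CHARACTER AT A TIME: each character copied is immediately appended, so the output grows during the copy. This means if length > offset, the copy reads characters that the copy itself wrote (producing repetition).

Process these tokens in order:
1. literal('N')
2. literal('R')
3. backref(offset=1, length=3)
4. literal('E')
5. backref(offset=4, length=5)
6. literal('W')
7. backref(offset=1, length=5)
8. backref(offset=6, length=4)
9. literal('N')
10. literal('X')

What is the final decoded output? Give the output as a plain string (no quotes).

Answer: NRRRRERRRERWWWWWWWWWWNX

Derivation:
Token 1: literal('N'). Output: "N"
Token 2: literal('R'). Output: "NR"
Token 3: backref(off=1, len=3) (overlapping!). Copied 'RRR' from pos 1. Output: "NRRRR"
Token 4: literal('E'). Output: "NRRRRE"
Token 5: backref(off=4, len=5) (overlapping!). Copied 'RRRER' from pos 2. Output: "NRRRRERRRER"
Token 6: literal('W'). Output: "NRRRRERRRERW"
Token 7: backref(off=1, len=5) (overlapping!). Copied 'WWWWW' from pos 11. Output: "NRRRRERRRERWWWWWW"
Token 8: backref(off=6, len=4). Copied 'WWWW' from pos 11. Output: "NRRRRERRRERWWWWWWWWWW"
Token 9: literal('N'). Output: "NRRRRERRRERWWWWWWWWWWN"
Token 10: literal('X'). Output: "NRRRRERRRERWWWWWWWWWWNX"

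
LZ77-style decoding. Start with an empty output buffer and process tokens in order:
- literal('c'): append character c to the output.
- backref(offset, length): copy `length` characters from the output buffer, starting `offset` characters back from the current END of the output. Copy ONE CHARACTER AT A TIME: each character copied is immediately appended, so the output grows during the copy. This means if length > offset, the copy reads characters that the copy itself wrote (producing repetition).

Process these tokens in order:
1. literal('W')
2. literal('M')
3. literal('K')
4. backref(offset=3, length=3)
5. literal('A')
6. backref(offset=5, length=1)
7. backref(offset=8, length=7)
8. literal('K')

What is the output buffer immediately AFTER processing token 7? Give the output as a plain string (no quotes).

Token 1: literal('W'). Output: "W"
Token 2: literal('M'). Output: "WM"
Token 3: literal('K'). Output: "WMK"
Token 4: backref(off=3, len=3). Copied 'WMK' from pos 0. Output: "WMKWMK"
Token 5: literal('A'). Output: "WMKWMKA"
Token 6: backref(off=5, len=1). Copied 'K' from pos 2. Output: "WMKWMKAK"
Token 7: backref(off=8, len=7). Copied 'WMKWMKA' from pos 0. Output: "WMKWMKAKWMKWMKA"

Answer: WMKWMKAKWMKWMKA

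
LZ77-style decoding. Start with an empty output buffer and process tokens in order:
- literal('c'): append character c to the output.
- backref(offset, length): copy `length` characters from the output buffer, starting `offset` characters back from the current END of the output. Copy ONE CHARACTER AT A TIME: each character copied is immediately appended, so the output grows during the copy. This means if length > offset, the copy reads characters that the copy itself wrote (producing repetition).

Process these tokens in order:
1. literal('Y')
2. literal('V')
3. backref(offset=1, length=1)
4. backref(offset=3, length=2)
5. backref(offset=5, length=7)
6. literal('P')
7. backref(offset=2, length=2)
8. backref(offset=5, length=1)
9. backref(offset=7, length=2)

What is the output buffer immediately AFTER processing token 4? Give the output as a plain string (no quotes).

Token 1: literal('Y'). Output: "Y"
Token 2: literal('V'). Output: "YV"
Token 3: backref(off=1, len=1). Copied 'V' from pos 1. Output: "YVV"
Token 4: backref(off=3, len=2). Copied 'YV' from pos 0. Output: "YVVYV"

Answer: YVVYV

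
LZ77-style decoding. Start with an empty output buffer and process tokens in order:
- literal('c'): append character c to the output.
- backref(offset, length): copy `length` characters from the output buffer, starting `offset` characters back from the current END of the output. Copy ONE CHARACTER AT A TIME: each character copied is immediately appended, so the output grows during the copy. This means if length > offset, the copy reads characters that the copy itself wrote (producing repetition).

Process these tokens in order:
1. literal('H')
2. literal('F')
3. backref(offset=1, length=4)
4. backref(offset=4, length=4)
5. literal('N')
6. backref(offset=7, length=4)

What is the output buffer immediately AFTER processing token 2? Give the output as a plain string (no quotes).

Answer: HF

Derivation:
Token 1: literal('H'). Output: "H"
Token 2: literal('F'). Output: "HF"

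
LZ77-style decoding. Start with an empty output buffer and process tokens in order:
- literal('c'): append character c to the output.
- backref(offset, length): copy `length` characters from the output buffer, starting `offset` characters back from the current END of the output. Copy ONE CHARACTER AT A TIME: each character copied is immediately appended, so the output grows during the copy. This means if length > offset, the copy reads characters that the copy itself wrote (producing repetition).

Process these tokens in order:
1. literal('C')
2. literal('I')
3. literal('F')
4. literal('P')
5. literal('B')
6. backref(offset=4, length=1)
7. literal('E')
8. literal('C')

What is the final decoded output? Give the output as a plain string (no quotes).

Token 1: literal('C'). Output: "C"
Token 2: literal('I'). Output: "CI"
Token 3: literal('F'). Output: "CIF"
Token 4: literal('P'). Output: "CIFP"
Token 5: literal('B'). Output: "CIFPB"
Token 6: backref(off=4, len=1). Copied 'I' from pos 1. Output: "CIFPBI"
Token 7: literal('E'). Output: "CIFPBIE"
Token 8: literal('C'). Output: "CIFPBIEC"

Answer: CIFPBIEC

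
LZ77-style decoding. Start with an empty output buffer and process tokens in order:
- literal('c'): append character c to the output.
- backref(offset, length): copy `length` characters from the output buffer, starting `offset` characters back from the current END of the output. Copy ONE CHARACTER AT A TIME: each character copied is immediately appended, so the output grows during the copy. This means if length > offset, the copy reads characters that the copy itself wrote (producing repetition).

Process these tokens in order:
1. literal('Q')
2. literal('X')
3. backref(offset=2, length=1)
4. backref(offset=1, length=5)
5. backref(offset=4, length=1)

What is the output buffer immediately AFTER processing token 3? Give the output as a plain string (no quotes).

Token 1: literal('Q'). Output: "Q"
Token 2: literal('X'). Output: "QX"
Token 3: backref(off=2, len=1). Copied 'Q' from pos 0. Output: "QXQ"

Answer: QXQ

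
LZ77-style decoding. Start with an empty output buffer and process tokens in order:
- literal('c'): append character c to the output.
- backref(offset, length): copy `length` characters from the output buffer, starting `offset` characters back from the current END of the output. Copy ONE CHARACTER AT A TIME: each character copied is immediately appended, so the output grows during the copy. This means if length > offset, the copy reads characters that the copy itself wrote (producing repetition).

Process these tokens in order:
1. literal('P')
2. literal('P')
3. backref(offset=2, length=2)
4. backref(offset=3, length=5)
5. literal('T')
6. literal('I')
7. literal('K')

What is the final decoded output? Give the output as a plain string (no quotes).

Answer: PPPPPPPPPTIK

Derivation:
Token 1: literal('P'). Output: "P"
Token 2: literal('P'). Output: "PP"
Token 3: backref(off=2, len=2). Copied 'PP' from pos 0. Output: "PPPP"
Token 4: backref(off=3, len=5) (overlapping!). Copied 'PPPPP' from pos 1. Output: "PPPPPPPPP"
Token 5: literal('T'). Output: "PPPPPPPPPT"
Token 6: literal('I'). Output: "PPPPPPPPPTI"
Token 7: literal('K'). Output: "PPPPPPPPPTIK"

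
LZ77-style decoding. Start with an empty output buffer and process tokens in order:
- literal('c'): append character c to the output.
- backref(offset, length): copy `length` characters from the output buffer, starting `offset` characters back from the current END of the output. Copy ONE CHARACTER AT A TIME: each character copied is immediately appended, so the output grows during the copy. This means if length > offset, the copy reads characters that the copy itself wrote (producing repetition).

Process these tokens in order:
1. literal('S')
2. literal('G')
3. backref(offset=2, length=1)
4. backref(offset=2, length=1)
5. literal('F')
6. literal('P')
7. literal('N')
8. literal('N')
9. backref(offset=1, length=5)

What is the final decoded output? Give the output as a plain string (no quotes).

Token 1: literal('S'). Output: "S"
Token 2: literal('G'). Output: "SG"
Token 3: backref(off=2, len=1). Copied 'S' from pos 0. Output: "SGS"
Token 4: backref(off=2, len=1). Copied 'G' from pos 1. Output: "SGSG"
Token 5: literal('F'). Output: "SGSGF"
Token 6: literal('P'). Output: "SGSGFP"
Token 7: literal('N'). Output: "SGSGFPN"
Token 8: literal('N'). Output: "SGSGFPNN"
Token 9: backref(off=1, len=5) (overlapping!). Copied 'NNNNN' from pos 7. Output: "SGSGFPNNNNNNN"

Answer: SGSGFPNNNNNNN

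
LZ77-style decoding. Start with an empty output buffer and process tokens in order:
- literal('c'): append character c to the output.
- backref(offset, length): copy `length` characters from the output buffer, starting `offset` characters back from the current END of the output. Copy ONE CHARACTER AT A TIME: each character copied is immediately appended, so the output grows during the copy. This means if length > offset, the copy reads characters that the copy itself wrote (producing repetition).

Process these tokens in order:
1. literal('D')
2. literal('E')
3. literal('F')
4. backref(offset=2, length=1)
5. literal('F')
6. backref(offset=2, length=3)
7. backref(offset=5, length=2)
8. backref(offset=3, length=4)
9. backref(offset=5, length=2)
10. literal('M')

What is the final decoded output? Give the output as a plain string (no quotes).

Token 1: literal('D'). Output: "D"
Token 2: literal('E'). Output: "DE"
Token 3: literal('F'). Output: "DEF"
Token 4: backref(off=2, len=1). Copied 'E' from pos 1. Output: "DEFE"
Token 5: literal('F'). Output: "DEFEF"
Token 6: backref(off=2, len=3) (overlapping!). Copied 'EFE' from pos 3. Output: "DEFEFEFE"
Token 7: backref(off=5, len=2). Copied 'EF' from pos 3. Output: "DEFEFEFEEF"
Token 8: backref(off=3, len=4) (overlapping!). Copied 'EEFE' from pos 7. Output: "DEFEFEFEEFEEFE"
Token 9: backref(off=5, len=2). Copied 'FE' from pos 9. Output: "DEFEFEFEEFEEFEFE"
Token 10: literal('M'). Output: "DEFEFEFEEFEEFEFEM"

Answer: DEFEFEFEEFEEFEFEM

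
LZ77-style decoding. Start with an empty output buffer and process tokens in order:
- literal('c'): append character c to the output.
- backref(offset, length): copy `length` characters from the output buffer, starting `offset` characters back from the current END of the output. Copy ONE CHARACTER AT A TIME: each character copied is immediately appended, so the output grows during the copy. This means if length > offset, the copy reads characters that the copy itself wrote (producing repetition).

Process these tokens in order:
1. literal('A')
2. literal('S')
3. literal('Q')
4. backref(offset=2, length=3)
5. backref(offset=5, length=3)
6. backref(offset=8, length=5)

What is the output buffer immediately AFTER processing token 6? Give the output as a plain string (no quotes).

Token 1: literal('A'). Output: "A"
Token 2: literal('S'). Output: "AS"
Token 3: literal('Q'). Output: "ASQ"
Token 4: backref(off=2, len=3) (overlapping!). Copied 'SQS' from pos 1. Output: "ASQSQS"
Token 5: backref(off=5, len=3). Copied 'SQS' from pos 1. Output: "ASQSQSSQS"
Token 6: backref(off=8, len=5). Copied 'SQSQS' from pos 1. Output: "ASQSQSSQSSQSQS"

Answer: ASQSQSSQSSQSQS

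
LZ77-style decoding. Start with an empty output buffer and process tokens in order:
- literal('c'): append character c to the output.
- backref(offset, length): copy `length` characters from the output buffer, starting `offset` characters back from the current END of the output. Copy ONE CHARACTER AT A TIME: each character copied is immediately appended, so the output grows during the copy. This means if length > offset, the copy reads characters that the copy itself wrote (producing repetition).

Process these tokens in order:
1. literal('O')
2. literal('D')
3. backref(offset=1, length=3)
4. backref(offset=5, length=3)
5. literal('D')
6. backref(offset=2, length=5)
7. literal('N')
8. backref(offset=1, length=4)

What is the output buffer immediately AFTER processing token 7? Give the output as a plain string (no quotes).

Answer: ODDDDODDDDDDDDN

Derivation:
Token 1: literal('O'). Output: "O"
Token 2: literal('D'). Output: "OD"
Token 3: backref(off=1, len=3) (overlapping!). Copied 'DDD' from pos 1. Output: "ODDDD"
Token 4: backref(off=5, len=3). Copied 'ODD' from pos 0. Output: "ODDDDODD"
Token 5: literal('D'). Output: "ODDDDODDD"
Token 6: backref(off=2, len=5) (overlapping!). Copied 'DDDDD' from pos 7. Output: "ODDDDODDDDDDDD"
Token 7: literal('N'). Output: "ODDDDODDDDDDDDN"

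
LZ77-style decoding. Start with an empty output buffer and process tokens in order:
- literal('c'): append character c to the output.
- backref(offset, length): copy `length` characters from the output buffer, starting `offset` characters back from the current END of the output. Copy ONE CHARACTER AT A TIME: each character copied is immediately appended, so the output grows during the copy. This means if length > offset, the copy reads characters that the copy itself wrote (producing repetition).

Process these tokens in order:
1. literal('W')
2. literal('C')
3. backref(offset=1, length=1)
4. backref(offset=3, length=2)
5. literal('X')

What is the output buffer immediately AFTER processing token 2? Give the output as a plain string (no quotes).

Token 1: literal('W'). Output: "W"
Token 2: literal('C'). Output: "WC"

Answer: WC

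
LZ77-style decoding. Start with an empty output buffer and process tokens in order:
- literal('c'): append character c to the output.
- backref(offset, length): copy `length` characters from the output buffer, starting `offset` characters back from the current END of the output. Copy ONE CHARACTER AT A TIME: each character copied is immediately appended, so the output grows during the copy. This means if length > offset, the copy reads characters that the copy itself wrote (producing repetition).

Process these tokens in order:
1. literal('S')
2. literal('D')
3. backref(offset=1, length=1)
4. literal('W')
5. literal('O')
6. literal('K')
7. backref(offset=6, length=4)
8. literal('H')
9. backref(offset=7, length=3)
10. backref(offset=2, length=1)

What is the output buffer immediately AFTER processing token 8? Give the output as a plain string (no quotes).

Token 1: literal('S'). Output: "S"
Token 2: literal('D'). Output: "SD"
Token 3: backref(off=1, len=1). Copied 'D' from pos 1. Output: "SDD"
Token 4: literal('W'). Output: "SDDW"
Token 5: literal('O'). Output: "SDDWO"
Token 6: literal('K'). Output: "SDDWOK"
Token 7: backref(off=6, len=4). Copied 'SDDW' from pos 0. Output: "SDDWOKSDDW"
Token 8: literal('H'). Output: "SDDWOKSDDWH"

Answer: SDDWOKSDDWH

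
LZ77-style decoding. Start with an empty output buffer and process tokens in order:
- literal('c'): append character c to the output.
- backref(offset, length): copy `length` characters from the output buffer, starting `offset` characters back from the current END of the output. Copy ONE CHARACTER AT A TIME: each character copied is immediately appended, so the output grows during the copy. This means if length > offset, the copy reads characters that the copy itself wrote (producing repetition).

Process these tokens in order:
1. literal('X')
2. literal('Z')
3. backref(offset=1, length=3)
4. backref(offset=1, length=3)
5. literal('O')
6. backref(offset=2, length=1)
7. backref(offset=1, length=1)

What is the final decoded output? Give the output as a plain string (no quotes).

Answer: XZZZZZZZOZZ

Derivation:
Token 1: literal('X'). Output: "X"
Token 2: literal('Z'). Output: "XZ"
Token 3: backref(off=1, len=3) (overlapping!). Copied 'ZZZ' from pos 1. Output: "XZZZZ"
Token 4: backref(off=1, len=3) (overlapping!). Copied 'ZZZ' from pos 4. Output: "XZZZZZZZ"
Token 5: literal('O'). Output: "XZZZZZZZO"
Token 6: backref(off=2, len=1). Copied 'Z' from pos 7. Output: "XZZZZZZZOZ"
Token 7: backref(off=1, len=1). Copied 'Z' from pos 9. Output: "XZZZZZZZOZZ"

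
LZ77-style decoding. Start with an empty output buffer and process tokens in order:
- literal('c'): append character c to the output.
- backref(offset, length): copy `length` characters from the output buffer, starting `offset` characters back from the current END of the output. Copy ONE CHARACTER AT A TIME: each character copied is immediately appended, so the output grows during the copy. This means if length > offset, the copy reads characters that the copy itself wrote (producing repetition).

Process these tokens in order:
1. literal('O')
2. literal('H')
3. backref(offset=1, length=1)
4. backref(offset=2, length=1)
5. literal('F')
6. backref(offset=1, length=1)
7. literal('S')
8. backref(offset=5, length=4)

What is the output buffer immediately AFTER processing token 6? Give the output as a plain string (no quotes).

Answer: OHHHFF

Derivation:
Token 1: literal('O'). Output: "O"
Token 2: literal('H'). Output: "OH"
Token 3: backref(off=1, len=1). Copied 'H' from pos 1. Output: "OHH"
Token 4: backref(off=2, len=1). Copied 'H' from pos 1. Output: "OHHH"
Token 5: literal('F'). Output: "OHHHF"
Token 6: backref(off=1, len=1). Copied 'F' from pos 4. Output: "OHHHFF"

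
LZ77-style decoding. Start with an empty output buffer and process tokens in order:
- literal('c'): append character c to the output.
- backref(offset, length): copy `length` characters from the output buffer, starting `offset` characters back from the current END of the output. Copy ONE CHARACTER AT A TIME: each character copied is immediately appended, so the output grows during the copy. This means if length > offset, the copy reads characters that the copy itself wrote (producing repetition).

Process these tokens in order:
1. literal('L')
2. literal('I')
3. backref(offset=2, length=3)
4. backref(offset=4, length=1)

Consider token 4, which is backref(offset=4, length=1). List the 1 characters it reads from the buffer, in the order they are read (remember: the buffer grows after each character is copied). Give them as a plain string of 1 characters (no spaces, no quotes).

Token 1: literal('L'). Output: "L"
Token 2: literal('I'). Output: "LI"
Token 3: backref(off=2, len=3) (overlapping!). Copied 'LIL' from pos 0. Output: "LILIL"
Token 4: backref(off=4, len=1). Buffer before: "LILIL" (len 5)
  byte 1: read out[1]='I', append. Buffer now: "LILILI"

Answer: I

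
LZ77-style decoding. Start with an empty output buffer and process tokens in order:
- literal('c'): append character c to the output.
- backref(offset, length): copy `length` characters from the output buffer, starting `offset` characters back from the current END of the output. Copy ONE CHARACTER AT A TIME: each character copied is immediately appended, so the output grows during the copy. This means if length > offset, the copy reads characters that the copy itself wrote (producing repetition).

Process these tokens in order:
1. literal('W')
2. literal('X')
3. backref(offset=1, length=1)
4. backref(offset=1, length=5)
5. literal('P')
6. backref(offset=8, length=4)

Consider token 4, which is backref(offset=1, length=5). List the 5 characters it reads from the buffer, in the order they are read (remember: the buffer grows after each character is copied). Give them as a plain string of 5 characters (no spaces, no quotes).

Answer: XXXXX

Derivation:
Token 1: literal('W'). Output: "W"
Token 2: literal('X'). Output: "WX"
Token 3: backref(off=1, len=1). Copied 'X' from pos 1. Output: "WXX"
Token 4: backref(off=1, len=5). Buffer before: "WXX" (len 3)
  byte 1: read out[2]='X', append. Buffer now: "WXXX"
  byte 2: read out[3]='X', append. Buffer now: "WXXXX"
  byte 3: read out[4]='X', append. Buffer now: "WXXXXX"
  byte 4: read out[5]='X', append. Buffer now: "WXXXXXX"
  byte 5: read out[6]='X', append. Buffer now: "WXXXXXXX"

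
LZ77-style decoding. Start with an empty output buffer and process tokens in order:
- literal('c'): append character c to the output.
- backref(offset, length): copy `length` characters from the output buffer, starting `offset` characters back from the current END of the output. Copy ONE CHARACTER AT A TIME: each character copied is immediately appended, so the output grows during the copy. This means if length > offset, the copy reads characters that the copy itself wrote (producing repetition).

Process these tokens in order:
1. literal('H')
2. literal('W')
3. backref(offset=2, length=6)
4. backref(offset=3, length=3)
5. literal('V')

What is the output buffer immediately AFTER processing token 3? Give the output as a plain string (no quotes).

Answer: HWHWHWHW

Derivation:
Token 1: literal('H'). Output: "H"
Token 2: literal('W'). Output: "HW"
Token 3: backref(off=2, len=6) (overlapping!). Copied 'HWHWHW' from pos 0. Output: "HWHWHWHW"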